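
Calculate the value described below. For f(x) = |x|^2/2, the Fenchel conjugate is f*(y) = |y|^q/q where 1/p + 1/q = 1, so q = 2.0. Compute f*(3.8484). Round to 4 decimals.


The conjugate exponent q satisfies 1/p + 1/q = 1.
p = 2, so q = 2/(2 - 1) = 2.0
|y|^q = 3.8484^2.0 = 14.8102
f*(3.8484) = 14.8102 / 2.0 = 7.4051


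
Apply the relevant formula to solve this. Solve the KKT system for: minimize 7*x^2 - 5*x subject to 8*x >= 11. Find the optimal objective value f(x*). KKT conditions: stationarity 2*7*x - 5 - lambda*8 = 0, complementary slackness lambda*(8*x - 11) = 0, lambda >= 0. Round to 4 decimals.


Step 1: Try lambda = 0 (constraint inactive).
x_unc = 5/(2*7) = 0.3571
Check: 8*0.3571 = 2.8568 < 11 -- violated!
Step 2: Constraint must be active: 8*x = 11
x* = 11/8 = 1.375
lambda = (2*7*1.375 - 5)/8 = 1.7813
Step 3: Compute optimal value.
f(x*) = 7*1.375^2 - 5*1.375 = 6.3594


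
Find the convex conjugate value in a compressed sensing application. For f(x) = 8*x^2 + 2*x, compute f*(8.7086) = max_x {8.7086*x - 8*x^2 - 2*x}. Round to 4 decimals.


f*(y) = sup_x {y*x - a*x^2 - b*x} = sup_x {(y-b)*x - a*x^2}
FOC: (y - b) - 2a*x = 0 => x* = (y - b)/(2a)
x* = (8.7086 - 2)/(2*8) = 0.4193
f*(8.7086) = (y-b)^2/(4a) = (8.7086 - 2)^2/(4*8)
= 45.0053/32 = 1.4064


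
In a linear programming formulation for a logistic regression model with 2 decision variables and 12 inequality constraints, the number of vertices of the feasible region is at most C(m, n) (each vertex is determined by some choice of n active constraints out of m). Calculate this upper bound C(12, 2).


Each vertex corresponds to some choice of n active constraints out of m, so the number of vertices is at most C(m, n) = m! / (n!(m-n)!).
m = 12, n = 2
Numerator: 12 * 11
Denominator: 2! = 2
C(12, 2) = 66


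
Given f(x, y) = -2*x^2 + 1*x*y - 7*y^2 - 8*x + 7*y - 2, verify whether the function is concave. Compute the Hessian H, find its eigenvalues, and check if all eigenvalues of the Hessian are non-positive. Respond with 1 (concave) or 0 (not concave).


The Hessian of f(x,y) = -2*x^2 + 1*x*y - 7*y^2 - 8*x + 7*y - 2 is:
H = [[-4, 1], [1, -14]]
Trace = -4 - 14 = -18
Determinant = -4*-14 - (1)^2 = 55
Discriminant = (-18)^2 - 4*55 = 104.0
Eigenvalues: lambda_1 = -14.099, lambda_2 = -3.901
The function is concave.

1


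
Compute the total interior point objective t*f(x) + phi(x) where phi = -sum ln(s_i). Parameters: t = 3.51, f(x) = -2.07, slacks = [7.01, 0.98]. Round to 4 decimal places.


Step 1: Compute log-barrier.
ln values: [1.9473, -0.0202]
phi = -(1.9473 - 0.0202) = -1.9271
Step 2: Compute augmented objective.
t*f(x) = 3.51*-2.07 = -7.2657
Total = -7.2657 - 1.9271 = -9.1928


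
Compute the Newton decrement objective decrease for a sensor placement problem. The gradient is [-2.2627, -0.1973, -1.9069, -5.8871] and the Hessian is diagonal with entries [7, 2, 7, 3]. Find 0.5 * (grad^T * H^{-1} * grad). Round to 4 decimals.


Step 1: H is diagonal, so H^(-1) * g = [-0.3232, -0.0987, -0.2724, -1.9624].
Step 2: g^T H^(-1) g = sum_i g_i^2 / H_ii
  = (-2.2627)^2/7 + (-0.1973)^2/2 + (-1.9069)^2/7 + (-5.8871)^2/3
  = 0.7314 + 0.0195 + 0.5195 + 11.5526 = 12.823
Step 3: Objective decrease = 0.5 * g^T H^(-1) g = 6.4115


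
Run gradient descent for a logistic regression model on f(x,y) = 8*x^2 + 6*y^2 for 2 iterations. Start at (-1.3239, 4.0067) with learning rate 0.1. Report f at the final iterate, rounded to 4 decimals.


Gradient descent on f(x,y) = 8*x^2 + 6*y^2.
Starting point: (-1.3239, 4.0067), alpha = 0.1
Step 1: grad_x = 2*8*-1.3239 = -21.1824, grad_y = 2*6*4.0067 = 48.0804
  x_1 = -1.3239 - 0.1*-21.1824 = 0.7943
  y_1 = 4.0067 - 0.1*48.0804 = -0.8013
Step 2: grad_x = 2*8*0.7943 = 12.7094, grad_y = 2*6*-0.8013 = -9.6161
  x_2 = 0.7943 - 0.1*12.7094 = -0.4766
  y_2 = -0.8013 - 0.1*-9.6161 = 0.1603
f(-0.4766, 0.1603) = 8*(-0.4766)^2 + 6*0.1603^2 = 1.9713


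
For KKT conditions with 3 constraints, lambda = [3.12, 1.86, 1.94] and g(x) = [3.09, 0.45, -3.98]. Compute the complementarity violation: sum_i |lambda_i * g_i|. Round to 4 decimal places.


KKT complementary slackness check:
lambda_1 * g_1 = 3.12 * 3.09 = 9.6408
lambda_2 * g_2 = 1.86 * 0.45 = 0.837
lambda_3 * g_3 = 1.94 * -3.98 = -7.7212
Total violation = 9.6408 + 0.837 + 7.7212 = 18.199


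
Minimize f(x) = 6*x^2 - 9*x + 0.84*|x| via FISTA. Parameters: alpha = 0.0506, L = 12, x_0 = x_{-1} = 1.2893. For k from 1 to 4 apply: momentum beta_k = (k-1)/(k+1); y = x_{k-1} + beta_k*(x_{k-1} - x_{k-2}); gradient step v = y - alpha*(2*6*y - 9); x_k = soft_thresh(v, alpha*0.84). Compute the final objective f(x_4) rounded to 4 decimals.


FISTA on f(x) = 6*x^2 - 9*x + 0.84*|x|
L = 12, alpha = 0.0506
Iteration 1: beta = 0.0, y = 1.2893 + 0.0*(1.2893 - 1.2893) = 1.2893
  grad(y) = 6.4716, v = y - alpha*grad = 0.9618
  prox(v) = soft_thresh(0.9618, 0.0425) = 0.9193
Iteration 2: beta = 0.3333, y = 0.9193 + 0.3333*(0.9193 - 1.2893) = 0.796
  grad(y) = 0.5521, v = y - alpha*grad = 0.7681
  prox(v) = soft_thresh(0.7681, 0.0425) = 0.7256
Iteration 3: beta = 0.5, y = 0.7256 + 0.5*(0.7256 - 0.9193) = 0.6287
  grad(y) = -1.4558, v = y - alpha*grad = 0.7023
  prox(v) = soft_thresh(0.7023, 0.0425) = 0.6598
Iteration 4: beta = 0.6, y = 0.6598 + 0.6*(0.6598 - 0.7256) = 0.6204
  grad(y) = -1.5551, v = y - alpha*grad = 0.6991
  prox(v) = soft_thresh(0.6991, 0.0425) = 0.6566
f(x_4) = 6*0.6566^2 - 9*0.6566 + 0.84*|0.6566| = -2.7711


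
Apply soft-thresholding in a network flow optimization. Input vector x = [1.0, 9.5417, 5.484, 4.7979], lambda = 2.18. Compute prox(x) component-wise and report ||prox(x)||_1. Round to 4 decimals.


Soft-thresholding with lambda = 2.18:
prox(1.0) = sign(1.0)*max(|1.0| - 2.18, 0) = 0.0
prox(9.5417) = sign(9.5417)*max(|9.5417| - 2.18, 0) = 7.3617
prox(5.484) = sign(5.484)*max(|5.484| - 2.18, 0) = 3.304
prox(4.7979) = sign(4.7979)*max(|4.7979| - 2.18, 0) = 2.6179
prox(x) = [0.0, 7.3617, 3.304, 2.6179]
||prox(x)||_1 = 0.0 + 7.3617 + 3.304 + 2.6179 = 13.2836


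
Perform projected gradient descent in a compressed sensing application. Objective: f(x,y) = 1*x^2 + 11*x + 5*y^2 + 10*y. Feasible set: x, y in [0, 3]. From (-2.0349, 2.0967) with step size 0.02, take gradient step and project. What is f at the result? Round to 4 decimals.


Step 1: Compute gradient at (-2.0349, 2.0967).
grad_x = 2*1*-2.0349 + 11 = 6.9302
grad_y = 2*5*2.0967 + 10 = 30.967
Step 2: Gradient step.
x_raw = -2.0349 - 0.02*6.9302 = -2.1735
y_raw = 2.0967 - 0.02*30.967 = 1.4774
Step 3: Project onto [0, 3].
x_proj = clip(-2.1735) = 0.0
y_proj = clip(1.4774) = 1.4774
Step 4: Evaluate f.
f(0.0, 1.4774) = 25.6866


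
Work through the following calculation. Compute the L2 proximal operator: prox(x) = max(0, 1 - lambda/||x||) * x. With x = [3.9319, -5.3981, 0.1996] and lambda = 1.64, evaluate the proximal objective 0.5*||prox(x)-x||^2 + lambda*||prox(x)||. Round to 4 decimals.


Step 1: Compute ||x||.
||x|| = 6.6813
Step 2: Compute scaling factor.
scale = max(0, 1 - 1.64/6.6813) = 0.7545
Step 3: prox(x) = [2.9668, -4.0731, 0.1506]
||prox(x)|| = 5.0413
Step 4: Proximal objective.
0.5*||prox-x||^2 = 1.3448
lambda*||prox|| = 8.2677
Total = 9.6125


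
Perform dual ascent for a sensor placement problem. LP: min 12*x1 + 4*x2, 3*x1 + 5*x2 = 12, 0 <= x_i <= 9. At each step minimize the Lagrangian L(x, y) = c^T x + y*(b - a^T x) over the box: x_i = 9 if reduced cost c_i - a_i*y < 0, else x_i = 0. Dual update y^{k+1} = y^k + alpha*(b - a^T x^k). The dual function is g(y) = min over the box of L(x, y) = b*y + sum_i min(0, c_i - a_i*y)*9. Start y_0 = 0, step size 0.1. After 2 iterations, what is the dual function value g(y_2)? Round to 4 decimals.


Dual ascent for LP: min 12*x1 + 4*x2, 3*x1 + 5*x2 = 12, 0 <= x_i <= 9
Step 1: y^k = 0.0, reduced costs: (12.0, 4.0)
  x^k = (0.0, 0.0), subgradient = b - a^T x = 12.0
  y^{k+1} = 0.0 + 0.1*12.0 = 1.2
Step 2: y^k = 1.2, reduced costs: (8.4, -2.0)
  x^k = (0.0, 9.0), subgradient = b - a^T x = -33.0
  y^{k+1} = 1.2 + 0.1*-33.0 = -2.1
Dual objective at y_2 = -2.1: reduced costs (18.3, 14.5), box minimizer x = (0.0, 0.0)
g(y_2) = b*y + (c1 - a1*y)*x1 + (c2 - a2*y)*x2 = 12*(-2.1) + 18.3*0.0 + 14.5*0.0 = -25.2 + 0.0 + 0.0 = -25.2


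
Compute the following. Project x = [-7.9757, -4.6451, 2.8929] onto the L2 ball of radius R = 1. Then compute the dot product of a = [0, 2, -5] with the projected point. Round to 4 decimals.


Step 1: Compute ||x|| (intermediates to 6 decimals).
||x|| = sqrt((-7.9757)^2 + (-4.6451)^2 + 2.8929^2) = 9.672519
Step 2: Project.
Since ||x|| > R, scale = R/||x|| = 1/9.672519 = 0.103386, proj(x) = scale * x
proj(x) = [-0.824576, -0.480238, 0.299085]
Step 3: Dot product.
a^T * proj(x) = 0*(-0.824576) + 2*(-0.480238) - 5*0.299085 = -2.4559


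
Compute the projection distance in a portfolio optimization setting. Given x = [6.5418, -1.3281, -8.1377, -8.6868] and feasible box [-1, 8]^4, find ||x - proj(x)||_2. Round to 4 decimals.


Project each component onto [-1, 8].
clip(6.5418) = 6.5418, clip(-1.3281) = -1.0, clip(-8.1377) = -1.0, clip(-8.6868) = -1.0
Projection = [6.5418, -1.0, -1.0, -1.0]
Squared diffs: [0.0, 0.1076, 50.9468, 59.0869]
Distance = sqrt(110.1413) = 10.4948


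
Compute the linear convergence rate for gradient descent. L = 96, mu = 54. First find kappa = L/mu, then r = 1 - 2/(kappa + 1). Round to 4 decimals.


Step 1: Compute the condition number.
kappa = L/mu = 96/54 = 1.7778
Step 2: Compute the convergence rate.
r = 1 - 2/(kappa + 1) = 1 - 2*mu/(L + mu) = (L - mu)/(L + mu) = 42/150 = 0.28


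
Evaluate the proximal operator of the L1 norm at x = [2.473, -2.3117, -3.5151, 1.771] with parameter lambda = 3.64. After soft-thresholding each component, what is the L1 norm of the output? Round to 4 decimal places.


Soft-thresholding with lambda = 3.64:
prox(2.473) = sign(2.473)*max(|2.473| - 3.64, 0) = 0.0
prox(-2.3117) = sign(-2.3117)*max(|-2.3117| - 3.64, 0) = 0.0
prox(-3.5151) = sign(-3.5151)*max(|-3.5151| - 3.64, 0) = 0.0
prox(1.771) = sign(1.771)*max(|1.771| - 3.64, 0) = 0.0
prox(x) = [0.0, 0.0, 0.0, 0.0]
||prox(x)||_1 = 0.0 + 0.0 + 0.0 + 0.0 = 0.0


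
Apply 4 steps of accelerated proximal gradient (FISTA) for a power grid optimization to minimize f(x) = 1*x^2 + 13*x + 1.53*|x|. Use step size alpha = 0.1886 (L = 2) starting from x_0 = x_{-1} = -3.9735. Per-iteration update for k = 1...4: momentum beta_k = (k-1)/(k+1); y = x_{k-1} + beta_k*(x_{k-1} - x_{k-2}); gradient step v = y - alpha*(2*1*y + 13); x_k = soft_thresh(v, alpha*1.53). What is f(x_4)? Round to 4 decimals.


FISTA on f(x) = 1*x^2 + 13*x + 1.53*|x|
L = 2, alpha = 0.1886
Iteration 1: beta = 0.0, y = -3.9735 + 0.0*(-3.9735 + 3.9735) = -3.9735
  grad(y) = 5.053, v = y - alpha*grad = -4.9265
  prox(v) = soft_thresh(-4.9265, 0.2886) = -4.6379
Iteration 2: beta = 0.3333, y = -4.6379 + 0.3333*(-4.6379 + 3.9735) = -4.8594
  grad(y) = 3.2812, v = y - alpha*grad = -5.4782
  prox(v) = soft_thresh(-5.4782, 0.2886) = -5.1897
Iteration 3: beta = 0.5, y = -5.1897 + 0.5*(-5.1897 + 4.6379) = -5.4656
  grad(y) = 2.0689, v = y - alpha*grad = -5.8558
  prox(v) = soft_thresh(-5.8558, 0.2886) = -5.5672
Iteration 4: beta = 0.6, y = -5.5672 + 0.6*(-5.5672 + 5.1897) = -5.7937
  grad(y) = 1.4126, v = y - alpha*grad = -6.0601
  prox(v) = soft_thresh(-6.0601, 0.2886) = -5.7716
f(x_4) = 1*(-5.7716)^2 + 13*(-5.7716) + 1.53*|-5.7716| = -32.8889


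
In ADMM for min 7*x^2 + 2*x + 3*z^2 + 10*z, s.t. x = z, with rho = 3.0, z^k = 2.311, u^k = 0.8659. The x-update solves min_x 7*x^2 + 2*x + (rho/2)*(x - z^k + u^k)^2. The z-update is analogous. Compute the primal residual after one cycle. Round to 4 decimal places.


ADMM iteration with rho = 3.0, z^k = 2.311, u^k = 0.8659
Step 1: x-update.
Minimize 7*x^2 + 2*x + (3.0/2)*(x - 2.311 + 0.8659)^2
FOC: (2*7 + 3.0)*x = -2 + 3.0*(2.311 - 0.8659)
x^{k+1} = 0.1374
Step 2: z-update.
Minimize 3*z^2 + 10*z + (3.0/2)*(0.1374 - z + 0.8659)^2
FOC: (2*3 + 3.0)*z = -10 + 3.0*(0.1374 + 0.8659)
z^{k+1} = -0.7767
Step 3: u-update.
u^{k+1} = 0.8659 + 0.1374 + 0.7767 = 1.78
Step 4: Primal residual = |0.1374 + 0.7767| = 0.9141


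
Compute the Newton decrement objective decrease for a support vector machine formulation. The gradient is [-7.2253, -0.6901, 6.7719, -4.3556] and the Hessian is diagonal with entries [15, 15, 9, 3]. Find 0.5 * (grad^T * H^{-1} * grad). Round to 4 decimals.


Step 1: H is diagonal, so H^(-1) * g = [-0.4817, -0.046, 0.7524, -1.4519].
Step 2: g^T H^(-1) g = sum_i g_i^2 / H_ii
  = (-7.2253)^2/15 + (-0.6901)^2/15 + (6.7719)^2/9 + (-4.3556)^2/3
  = 3.4803 + 0.0317 + 5.0954 + 6.3238 = 14.9312
Step 3: Objective decrease = 0.5 * g^T H^(-1) g = 7.4656


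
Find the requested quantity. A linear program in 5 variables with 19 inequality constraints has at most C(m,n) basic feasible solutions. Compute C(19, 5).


Each vertex corresponds to some choice of n active constraints out of m, so the number of vertices is at most C(m, n) = m! / (n!(m-n)!).
m = 19, n = 5
Numerator: 19 * 18 * 17 * 16 * 15
Denominator: 5! = 120
C(19, 5) = 11628


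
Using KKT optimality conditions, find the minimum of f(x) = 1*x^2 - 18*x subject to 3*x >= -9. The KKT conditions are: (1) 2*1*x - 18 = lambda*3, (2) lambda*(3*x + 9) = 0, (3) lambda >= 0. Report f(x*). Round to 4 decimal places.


Step 1: Try lambda = 0 (constraint inactive).
Stationarity: 2*1*x - 18 = 0
x* = 18/(2*1) = 9.0
Check constraint: 3*9.0 = 27.0 >= -9 -- satisfied.
Step 2: Compute optimal value.
f(x*) = 1*9.0^2 - 18*9.0 = -81.0


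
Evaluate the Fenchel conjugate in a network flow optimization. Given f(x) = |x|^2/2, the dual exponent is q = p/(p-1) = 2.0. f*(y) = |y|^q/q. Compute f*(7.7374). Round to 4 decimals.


The conjugate exponent q satisfies 1/p + 1/q = 1.
p = 2, so q = 2/(2 - 1) = 2.0
|y|^q = 7.7374^2.0 = 59.8674
f*(7.7374) = 59.8674 / 2.0 = 29.9337


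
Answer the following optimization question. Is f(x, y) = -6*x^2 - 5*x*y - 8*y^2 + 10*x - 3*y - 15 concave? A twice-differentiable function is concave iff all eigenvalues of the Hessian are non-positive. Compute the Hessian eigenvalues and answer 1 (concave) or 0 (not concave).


The Hessian of f(x,y) = -6*x^2 - 5*x*y - 8*y^2 + 10*x - 3*y - 15 is:
H = [[-12, -5], [-5, -16]]
Trace = -12 - 16 = -28
Determinant = -12*-16 - (-5)^2 = 167
Discriminant = (-28)^2 - 4*167 = 116.0
Eigenvalues: lambda_1 = -19.3852, lambda_2 = -8.6148
The function is concave.

1


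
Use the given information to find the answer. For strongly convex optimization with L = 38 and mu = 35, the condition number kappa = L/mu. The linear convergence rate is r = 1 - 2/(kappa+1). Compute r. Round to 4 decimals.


Step 1: Compute the condition number.
kappa = L/mu = 38/35 = 1.0857
Step 2: Compute the convergence rate.
r = 1 - 2/(kappa + 1) = 1 - 2*mu/(L + mu) = (L - mu)/(L + mu) = 3/73 = 0.0411


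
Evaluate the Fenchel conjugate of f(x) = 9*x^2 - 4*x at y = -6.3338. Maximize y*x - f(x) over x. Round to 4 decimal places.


f*(y) = sup_x {y*x - a*x^2 - b*x} = sup_x {(y-b)*x - a*x^2}
FOC: (y - b) - 2a*x = 0 => x* = (y - b)/(2a)
x* = (-6.3338 + 4)/(2*9) = -0.1297
f*(-6.3338) = (y-b)^2/(4a) = (-6.3338 + 4)^2/(4*9)
= 5.4466/36 = 0.1513


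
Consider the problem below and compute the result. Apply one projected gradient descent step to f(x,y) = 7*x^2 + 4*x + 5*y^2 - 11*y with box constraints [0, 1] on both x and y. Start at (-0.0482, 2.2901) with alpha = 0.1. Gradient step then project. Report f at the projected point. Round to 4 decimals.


Step 1: Compute gradient at (-0.0482, 2.2901).
grad_x = 2*7*-0.0482 + 4 = 3.3252
grad_y = 2*5*2.2901 - 11 = 11.901
Step 2: Gradient step.
x_raw = -0.0482 - 0.1*3.3252 = -0.3807
y_raw = 2.2901 - 0.1*11.901 = 1.1
Step 3: Project onto [0, 1].
x_proj = clip(-0.3807) = 0.0
y_proj = clip(1.1) = 1.0
Step 4: Evaluate f.
f(0.0, 1.0) = -6.0


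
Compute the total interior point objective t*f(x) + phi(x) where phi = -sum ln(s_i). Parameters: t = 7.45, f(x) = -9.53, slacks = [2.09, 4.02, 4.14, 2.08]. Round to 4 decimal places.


Step 1: Compute log-barrier.
ln values: [0.7372, 1.3913, 1.4207, 0.7324]
phi = -(0.7372 + 1.3913 + 1.4207 + 0.7324) = -4.2815
Step 2: Compute augmented objective.
t*f(x) = 7.45*-9.53 = -70.9985
Total = -70.9985 - 4.2815 = -75.28


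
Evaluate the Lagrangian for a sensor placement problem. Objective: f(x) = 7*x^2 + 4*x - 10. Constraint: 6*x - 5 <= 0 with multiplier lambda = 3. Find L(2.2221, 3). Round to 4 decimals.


Step 1: Evaluate f(x).
f(2.2221) = 7*2.2221^2 + 4*2.2221 - 10 = 33.4525
Step 2: Evaluate g(x).
g(2.2221) = 6*2.2221 - 5 = 8.3326
Step 3: Compute Lagrangian.
L = 33.4525 + 3*8.3326 = 58.4503


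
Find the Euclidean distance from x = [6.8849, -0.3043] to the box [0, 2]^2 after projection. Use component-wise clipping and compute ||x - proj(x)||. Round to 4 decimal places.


Project each component onto [0, 2].
clip(6.8849) = 2.0, clip(-0.3043) = 0.0
Projection = [2.0, 0.0]
Squared diffs: [23.8622, 0.0926]
Distance = sqrt(23.9548) = 4.8944


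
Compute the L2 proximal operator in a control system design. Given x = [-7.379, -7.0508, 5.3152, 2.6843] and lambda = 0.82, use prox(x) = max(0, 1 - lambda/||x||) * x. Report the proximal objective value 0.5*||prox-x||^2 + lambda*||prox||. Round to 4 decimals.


Step 1: Compute ||x||.
||x|| = 11.8161
Step 2: Compute scaling factor.
scale = max(0, 1 - 0.82/11.8161) = 0.9306
Step 3: prox(x) = [-6.8669, -6.5615, 4.9463, 2.498]
||prox(x)|| = 10.9961
Step 4: Proximal objective.
0.5*||prox-x||^2 = 0.3362
lambda*||prox|| = 9.0168
Total = 9.353


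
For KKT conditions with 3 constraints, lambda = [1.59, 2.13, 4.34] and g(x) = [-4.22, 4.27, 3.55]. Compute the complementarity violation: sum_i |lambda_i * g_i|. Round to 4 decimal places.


KKT complementary slackness check:
lambda_1 * g_1 = 1.59 * -4.22 = -6.7098
lambda_2 * g_2 = 2.13 * 4.27 = 9.0951
lambda_3 * g_3 = 4.34 * 3.55 = 15.407
Total violation = 6.7098 + 9.0951 + 15.407 = 31.2119


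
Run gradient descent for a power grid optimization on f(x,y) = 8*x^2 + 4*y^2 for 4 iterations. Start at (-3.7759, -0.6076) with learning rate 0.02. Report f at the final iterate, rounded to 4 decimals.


Gradient descent on f(x,y) = 8*x^2 + 4*y^2.
Starting point: (-3.7759, -0.6076), alpha = 0.02
Step 1: grad_x = 2*8*-3.7759 = -60.4144, grad_y = 2*4*-0.6076 = -4.8608
  x_1 = -3.7759 - 0.02*-60.4144 = -2.5676
  y_1 = -0.6076 - 0.02*-4.8608 = -0.5104
Step 2: grad_x = 2*8*-2.5676 = -41.0818, grad_y = 2*4*-0.5104 = -4.0831
  x_2 = -2.5676 - 0.02*-41.0818 = -1.746
  y_2 = -0.5104 - 0.02*-4.0831 = -0.4287
Step 3: grad_x = 2*8*-1.746 = -27.9356, grad_y = 2*4*-0.4287 = -3.4298
  x_3 = -1.746 - 0.02*-27.9356 = -1.1873
  y_3 = -0.4287 - 0.02*-3.4298 = -0.3601
Step 4: grad_x = 2*8*-1.1873 = -18.9962, grad_y = 2*4*-0.3601 = -2.881
  x_4 = -1.1873 - 0.02*-18.9962 = -0.8073
  y_4 = -0.3601 - 0.02*-2.881 = -0.3025
f(-0.8073, -0.3025) = 8*(-0.8073)^2 + 4*(-0.3025)^2 = 5.5804


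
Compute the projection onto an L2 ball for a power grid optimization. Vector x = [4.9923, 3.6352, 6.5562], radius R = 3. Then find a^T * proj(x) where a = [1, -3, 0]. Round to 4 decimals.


Step 1: Compute ||x|| (intermediates to 6 decimals).
||x|| = sqrt(4.9923^2 + 3.6352^2 + 6.5562^2) = 9.006747
Step 2: Project.
Since ||x|| > R, scale = R/||x|| = 3/9.006747 = 0.333084, proj(x) = scale * x
proj(x) = [1.662855, 1.210827, 2.183765]
Step 3: Dot product.
a^T * proj(x) = 1*1.662855 - 3*1.210827 + 0*2.183765 = -1.9696


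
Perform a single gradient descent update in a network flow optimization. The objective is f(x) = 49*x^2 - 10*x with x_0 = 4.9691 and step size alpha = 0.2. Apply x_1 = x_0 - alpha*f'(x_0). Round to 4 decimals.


We compute the gradient at x_0 and apply the update.
f'(x) = 98*x - 10
f'(4.9691) = 98*4.9691 - 10 = 476.9718
x_1 = 4.9691 - 0.2*476.9718 = -90.4253


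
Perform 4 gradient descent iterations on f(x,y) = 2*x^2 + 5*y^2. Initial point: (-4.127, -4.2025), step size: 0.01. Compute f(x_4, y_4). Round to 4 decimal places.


Gradient descent on f(x,y) = 2*x^2 + 5*y^2.
Starting point: (-4.127, -4.2025), alpha = 0.01
Step 1: grad_x = 2*2*-4.127 = -16.508, grad_y = 2*5*-4.2025 = -42.025
  x_1 = -4.127 - 0.01*-16.508 = -3.9619
  y_1 = -4.2025 - 0.01*-42.025 = -3.7823
Step 2: grad_x = 2*2*-3.9619 = -15.8477, grad_y = 2*5*-3.7823 = -37.8225
  x_2 = -3.9619 - 0.01*-15.8477 = -3.8034
  y_2 = -3.7823 - 0.01*-37.8225 = -3.404
Step 3: grad_x = 2*2*-3.8034 = -15.2138, grad_y = 2*5*-3.404 = -34.0403
  x_3 = -3.8034 - 0.01*-15.2138 = -3.6513
  y_3 = -3.404 - 0.01*-34.0403 = -3.0636
Step 4: grad_x = 2*2*-3.6513 = -14.6052, grad_y = 2*5*-3.0636 = -30.6362
  x_4 = -3.6513 - 0.01*-14.6052 = -3.5053
  y_4 = -3.0636 - 0.01*-30.6362 = -2.7573
f(-3.5053, -2.7573) = 2*(-3.5053)^2 + 5*(-2.7573)^2 = 62.586


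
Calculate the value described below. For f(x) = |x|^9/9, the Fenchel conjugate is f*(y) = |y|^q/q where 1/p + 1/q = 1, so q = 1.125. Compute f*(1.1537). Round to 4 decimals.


The conjugate exponent q satisfies 1/p + 1/q = 1.
p = 9, so q = 9/(9 - 1) = 1.125
|y|^q = 1.1537^1.125 = 1.1745
f*(1.1537) = 1.1745 / 1.125 = 1.044


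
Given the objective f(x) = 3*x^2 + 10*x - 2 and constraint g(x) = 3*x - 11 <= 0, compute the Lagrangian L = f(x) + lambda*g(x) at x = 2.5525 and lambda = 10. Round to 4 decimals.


Step 1: Evaluate f(x).
f(2.5525) = 3*2.5525^2 + 10*2.5525 - 2 = 43.0708
Step 2: Evaluate g(x).
g(2.5525) = 3*2.5525 - 11 = -3.3425
Step 3: Compute Lagrangian.
L = 43.0708 + 10*-3.3425 = 9.6458


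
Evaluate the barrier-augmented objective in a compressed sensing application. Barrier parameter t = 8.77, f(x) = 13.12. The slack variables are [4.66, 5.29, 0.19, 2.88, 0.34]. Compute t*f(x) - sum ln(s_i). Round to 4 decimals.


Step 1: Compute log-barrier.
ln values: [1.539, 1.6658, -1.6607, 1.0578, -1.0788]
phi = -(1.539 + 1.6658 - 1.6607 + 1.0578 - 1.0788) = -1.5231
Step 2: Compute augmented objective.
t*f(x) = 8.77*13.12 = 115.0624
Total = 115.0624 - 1.5231 = 113.5393


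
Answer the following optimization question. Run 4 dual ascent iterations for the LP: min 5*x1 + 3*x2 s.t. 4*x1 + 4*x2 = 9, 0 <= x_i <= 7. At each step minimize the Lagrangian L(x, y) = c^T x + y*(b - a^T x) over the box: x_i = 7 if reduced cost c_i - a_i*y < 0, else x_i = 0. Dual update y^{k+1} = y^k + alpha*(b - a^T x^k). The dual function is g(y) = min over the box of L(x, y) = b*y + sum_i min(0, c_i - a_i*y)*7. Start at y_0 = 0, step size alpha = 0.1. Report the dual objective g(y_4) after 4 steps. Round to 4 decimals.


Dual ascent for LP: min 5*x1 + 3*x2, 4*x1 + 4*x2 = 9, 0 <= x_i <= 7
Step 1: y^k = 0.0, reduced costs: (5.0, 3.0)
  x^k = (0.0, 0.0), subgradient = b - a^T x = 9.0
  y^{k+1} = 0.0 + 0.1*9.0 = 0.9
Step 2: y^k = 0.9, reduced costs: (1.4, -0.6)
  x^k = (0.0, 7.0), subgradient = b - a^T x = -19.0
  y^{k+1} = 0.9 + 0.1*-19.0 = -1.0
Step 3: y^k = -1.0, reduced costs: (9.0, 7.0)
  x^k = (0.0, 0.0), subgradient = b - a^T x = 9.0
  y^{k+1} = -1.0 + 0.1*9.0 = -0.1
Step 4: y^k = -0.1, reduced costs: (5.4, 3.4)
  x^k = (0.0, 0.0), subgradient = b - a^T x = 9.0
  y^{k+1} = -0.1 + 0.1*9.0 = 0.8
Dual objective at y_4 = 0.8: reduced costs (1.8, -0.2), box minimizer x = (0.0, 7.0)
g(y_4) = b*y + (c1 - a1*y)*x1 + (c2 - a2*y)*x2 = 9*0.8 + 1.8*0.0 + (-0.2)*7.0 = 7.2 + 0.0 - 1.4 = 5.8


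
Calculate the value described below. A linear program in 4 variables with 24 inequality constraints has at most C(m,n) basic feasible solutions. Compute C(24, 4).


Each vertex corresponds to some choice of n active constraints out of m, so the number of vertices is at most C(m, n) = m! / (n!(m-n)!).
m = 24, n = 4
Numerator: 24 * 23 * 22 * 21
Denominator: 4! = 24
C(24, 4) = 10626


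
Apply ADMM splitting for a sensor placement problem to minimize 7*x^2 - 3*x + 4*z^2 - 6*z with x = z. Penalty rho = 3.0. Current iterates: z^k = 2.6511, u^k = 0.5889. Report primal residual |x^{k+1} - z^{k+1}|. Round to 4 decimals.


ADMM iteration with rho = 3.0, z^k = 2.6511, u^k = 0.5889
Step 1: x-update.
Minimize 7*x^2 - 3*x + (3.0/2)*(x - 2.6511 + 0.5889)^2
FOC: (2*7 + 3.0)*x = 3 + 3.0*(2.6511 - 0.5889)
x^{k+1} = 0.5404
Step 2: z-update.
Minimize 4*z^2 - 6*z + (3.0/2)*(0.5404 - z + 0.5889)^2
FOC: (2*4 + 3.0)*z = 6 + 3.0*(0.5404 + 0.5889)
z^{k+1} = 0.8534
Step 3: u-update.
u^{k+1} = 0.5889 + 0.5404 - 0.8534 = 0.2758
Step 4: Primal residual = |0.5404 - 0.8534| = 0.3131


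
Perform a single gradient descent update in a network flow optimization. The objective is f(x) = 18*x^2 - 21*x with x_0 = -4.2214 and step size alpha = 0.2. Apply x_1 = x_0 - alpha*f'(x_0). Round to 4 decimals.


We compute the gradient at x_0 and apply the update.
f'(x) = 36*x - 21
f'(-4.2214) = 36*-4.2214 - 21 = -172.9704
x_1 = -4.2214 - 0.2*-172.9704 = 30.3727


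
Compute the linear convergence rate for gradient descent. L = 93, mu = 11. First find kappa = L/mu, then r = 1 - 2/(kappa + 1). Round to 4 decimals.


Step 1: Compute the condition number.
kappa = L/mu = 93/11 = 8.4545
Step 2: Compute the convergence rate.
r = 1 - 2/(kappa + 1) = 1 - 2*mu/(L + mu) = (L - mu)/(L + mu) = 82/104 = 0.7885


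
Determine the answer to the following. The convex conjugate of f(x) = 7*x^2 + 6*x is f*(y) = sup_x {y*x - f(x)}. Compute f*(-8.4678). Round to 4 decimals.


f*(y) = sup_x {y*x - a*x^2 - b*x} = sup_x {(y-b)*x - a*x^2}
FOC: (y - b) - 2a*x = 0 => x* = (y - b)/(2a)
x* = (-8.4678 - 6)/(2*7) = -1.0334
f*(-8.4678) = (y-b)^2/(4a) = (-8.4678 - 6)^2/(4*7)
= 209.3172/28 = 7.4756


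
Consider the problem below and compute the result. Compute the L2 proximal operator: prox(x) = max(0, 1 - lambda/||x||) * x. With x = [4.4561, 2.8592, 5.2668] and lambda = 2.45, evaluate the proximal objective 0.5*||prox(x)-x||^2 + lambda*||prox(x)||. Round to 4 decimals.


Step 1: Compute ||x||.
||x|| = 7.468
Step 2: Compute scaling factor.
scale = max(0, 1 - 2.45/7.468) = 0.6719
Step 3: prox(x) = [2.9942, 1.9212, 3.5389]
||prox(x)|| = 5.018
Step 4: Proximal objective.
0.5*||prox-x||^2 = 3.0013
lambda*||prox|| = 12.2941
Total = 15.2954


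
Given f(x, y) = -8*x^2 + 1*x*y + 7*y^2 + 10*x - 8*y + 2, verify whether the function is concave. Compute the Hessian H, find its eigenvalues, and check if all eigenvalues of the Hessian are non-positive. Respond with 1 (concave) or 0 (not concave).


The Hessian of f(x,y) = -8*x^2 + 1*x*y + 7*y^2 + 10*x - 8*y + 2 is:
H = [[-16, 1], [1, 14]]
Trace = -16 + 14 = -2
Determinant = -16*14 - (1)^2 = -225
Discriminant = (-2)^2 - 4*-225 = 904.0
Eigenvalues: lambda_1 = -16.0333, lambda_2 = 14.0333
The function is not concave.

0


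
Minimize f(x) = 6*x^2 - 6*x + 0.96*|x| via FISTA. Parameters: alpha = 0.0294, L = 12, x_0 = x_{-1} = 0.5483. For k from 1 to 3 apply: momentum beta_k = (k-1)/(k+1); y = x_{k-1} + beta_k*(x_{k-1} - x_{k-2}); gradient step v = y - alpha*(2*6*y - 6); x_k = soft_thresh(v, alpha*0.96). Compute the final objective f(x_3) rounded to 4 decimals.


FISTA on f(x) = 6*x^2 - 6*x + 0.96*|x|
L = 12, alpha = 0.0294
Iteration 1: beta = 0.0, y = 0.5483 + 0.0*(0.5483 - 0.5483) = 0.5483
  grad(y) = 0.5796, v = y - alpha*grad = 0.5313
  prox(v) = soft_thresh(0.5313, 0.0282) = 0.503
Iteration 2: beta = 0.3333, y = 0.503 + 0.3333*(0.503 - 0.5483) = 0.4879
  grad(y) = -0.1446, v = y - alpha*grad = 0.4922
  prox(v) = soft_thresh(0.4922, 0.0282) = 0.464
Iteration 3: beta = 0.5, y = 0.464 + 0.5*(0.464 - 0.503) = 0.4444
  grad(y) = -0.6667, v = y - alpha*grad = 0.464
  prox(v) = soft_thresh(0.464, 0.0282) = 0.4358
f(x_3) = 6*0.4358^2 - 6*0.4358 + 0.96*|0.4358| = -1.0569


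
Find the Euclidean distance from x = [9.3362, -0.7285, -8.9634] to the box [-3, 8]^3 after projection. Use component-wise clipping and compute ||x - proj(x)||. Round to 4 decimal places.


Project each component onto [-3, 8].
clip(9.3362) = 8.0, clip(-0.7285) = -0.7285, clip(-8.9634) = -3.0
Projection = [8.0, -0.7285, -3.0]
Squared diffs: [1.7854, 0.0, 35.5621]
Distance = sqrt(37.3475) = 6.1113


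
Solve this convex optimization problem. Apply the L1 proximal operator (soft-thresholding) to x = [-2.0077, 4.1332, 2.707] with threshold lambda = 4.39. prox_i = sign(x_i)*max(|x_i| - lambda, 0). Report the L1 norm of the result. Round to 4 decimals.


Soft-thresholding with lambda = 4.39:
prox(-2.0077) = sign(-2.0077)*max(|-2.0077| - 4.39, 0) = 0.0
prox(4.1332) = sign(4.1332)*max(|4.1332| - 4.39, 0) = 0.0
prox(2.707) = sign(2.707)*max(|2.707| - 4.39, 0) = 0.0
prox(x) = [0.0, 0.0, 0.0]
||prox(x)||_1 = 0.0 + 0.0 + 0.0 = 0.0


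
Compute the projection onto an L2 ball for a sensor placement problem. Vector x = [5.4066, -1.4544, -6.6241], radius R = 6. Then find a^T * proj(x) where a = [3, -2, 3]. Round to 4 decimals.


Step 1: Compute ||x|| (intermediates to 6 decimals).
||x|| = sqrt(5.4066^2 + (-1.4544)^2 + (-6.6241)^2) = 8.673252
Step 2: Project.
Since ||x|| > R, scale = R/||x|| = 6/8.673252 = 0.691782, proj(x) = scale * x
proj(x) = [3.740189, -1.006128, -4.582433]
Step 3: Dot product.
a^T * proj(x) = 3*3.740189 - 2*(-1.006128) + 3*(-4.582433) = -0.5145


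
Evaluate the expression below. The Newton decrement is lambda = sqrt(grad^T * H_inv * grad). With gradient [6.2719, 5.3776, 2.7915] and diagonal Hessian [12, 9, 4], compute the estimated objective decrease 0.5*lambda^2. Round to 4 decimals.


Step 1: H is diagonal, so H^(-1) * g = [0.5227, 0.5975, 0.6979].
Step 2: g^T H^(-1) g = sum_i g_i^2 / H_ii
  = (6.2719)^2/12 + (5.3776)^2/9 + (2.7915)^2/4
  = 3.2781 + 3.2132 + 1.9481 = 8.4394
Step 3: Objective decrease = 0.5 * g^T H^(-1) g = 4.2197


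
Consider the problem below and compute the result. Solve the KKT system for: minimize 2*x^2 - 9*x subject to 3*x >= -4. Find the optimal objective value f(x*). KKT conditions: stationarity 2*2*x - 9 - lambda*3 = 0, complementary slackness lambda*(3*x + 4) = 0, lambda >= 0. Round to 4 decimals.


Step 1: Try lambda = 0 (constraint inactive).
Stationarity: 2*2*x - 9 = 0
x* = 9/(2*2) = 2.25
Check constraint: 3*2.25 = 6.75 >= -4 -- satisfied.
Step 2: Compute optimal value.
f(x*) = 2*2.25^2 - 9*2.25 = -10.125


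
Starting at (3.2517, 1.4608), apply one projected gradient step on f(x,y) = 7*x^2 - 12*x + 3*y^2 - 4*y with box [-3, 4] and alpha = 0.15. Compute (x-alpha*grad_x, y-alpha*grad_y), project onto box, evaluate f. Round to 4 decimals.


Step 1: Compute gradient at (3.2517, 1.4608).
grad_x = 2*7*3.2517 - 12 = 33.5238
grad_y = 2*3*1.4608 - 4 = 4.7648
Step 2: Gradient step.
x_raw = 3.2517 - 0.15*33.5238 = -1.7769
y_raw = 1.4608 - 0.15*4.7648 = 0.7461
Step 3: Project onto [-3, 4].
x_proj = clip(-1.7769) = -1.7769
y_proj = clip(0.7461) = 0.7461
Step 4: Evaluate f.
f(-1.7769, 0.7461) = 42.1089


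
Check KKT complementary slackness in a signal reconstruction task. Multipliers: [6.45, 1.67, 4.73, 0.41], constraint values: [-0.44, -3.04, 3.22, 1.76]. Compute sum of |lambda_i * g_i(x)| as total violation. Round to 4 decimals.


KKT complementary slackness check:
lambda_1 * g_1 = 6.45 * -0.44 = -2.838
lambda_2 * g_2 = 1.67 * -3.04 = -5.0768
lambda_3 * g_3 = 4.73 * 3.22 = 15.2306
lambda_4 * g_4 = 0.41 * 1.76 = 0.7216
Total violation = 2.838 + 5.0768 + 15.2306 + 0.7216 = 23.867


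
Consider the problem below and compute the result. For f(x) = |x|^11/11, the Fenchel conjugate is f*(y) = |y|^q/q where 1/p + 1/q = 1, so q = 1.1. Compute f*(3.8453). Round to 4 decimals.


The conjugate exponent q satisfies 1/p + 1/q = 1.
p = 11, so q = 11/(11 - 1) = 1.1
|y|^q = 3.8453^1.1 = 4.3997
f*(3.8453) = 4.3997 / 1.1 = 3.9997


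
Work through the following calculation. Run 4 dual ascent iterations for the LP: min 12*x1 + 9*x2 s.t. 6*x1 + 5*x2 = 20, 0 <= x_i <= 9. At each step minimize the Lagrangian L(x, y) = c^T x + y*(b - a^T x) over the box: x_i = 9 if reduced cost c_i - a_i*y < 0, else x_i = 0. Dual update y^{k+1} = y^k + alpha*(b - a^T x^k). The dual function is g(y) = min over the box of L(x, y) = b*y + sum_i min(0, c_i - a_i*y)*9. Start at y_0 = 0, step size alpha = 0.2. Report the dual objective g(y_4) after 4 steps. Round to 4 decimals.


Dual ascent for LP: min 12*x1 + 9*x2, 6*x1 + 5*x2 = 20, 0 <= x_i <= 9
Step 1: y^k = 0.0, reduced costs: (12.0, 9.0)
  x^k = (0.0, 0.0), subgradient = b - a^T x = 20.0
  y^{k+1} = 0.0 + 0.2*20.0 = 4.0
Step 2: y^k = 4.0, reduced costs: (-12.0, -11.0)
  x^k = (9.0, 9.0), subgradient = b - a^T x = -79.0
  y^{k+1} = 4.0 + 0.2*-79.0 = -11.8
Step 3: y^k = -11.8, reduced costs: (82.8, 68.0)
  x^k = (0.0, 0.0), subgradient = b - a^T x = 20.0
  y^{k+1} = -11.8 + 0.2*20.0 = -7.8
Step 4: y^k = -7.8, reduced costs: (58.8, 48.0)
  x^k = (0.0, 0.0), subgradient = b - a^T x = 20.0
  y^{k+1} = -7.8 + 0.2*20.0 = -3.8
Dual objective at y_4 = -3.8: reduced costs (34.8, 28.0), box minimizer x = (0.0, 0.0)
g(y_4) = b*y + (c1 - a1*y)*x1 + (c2 - a2*y)*x2 = 20*(-3.8) + 34.8*0.0 + 28.0*0.0 = -76.0 + 0.0 + 0.0 = -76.0


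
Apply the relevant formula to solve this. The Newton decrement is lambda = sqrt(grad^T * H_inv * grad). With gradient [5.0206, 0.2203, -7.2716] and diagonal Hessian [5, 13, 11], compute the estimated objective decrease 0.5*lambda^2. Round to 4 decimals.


Step 1: H is diagonal, so H^(-1) * g = [1.0041, 0.0169, -0.6611].
Step 2: g^T H^(-1) g = sum_i g_i^2 / H_ii
  = (5.0206)^2/5 + (0.2203)^2/13 + (-7.2716)^2/11
  = 5.0413 + 0.0037 + 4.8069 = 9.8519
Step 3: Objective decrease = 0.5 * g^T H^(-1) g = 4.926


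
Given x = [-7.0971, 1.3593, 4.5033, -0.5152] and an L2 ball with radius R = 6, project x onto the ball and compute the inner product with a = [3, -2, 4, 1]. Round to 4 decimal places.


Step 1: Compute ||x|| (intermediates to 6 decimals).
||x|| = sqrt((-7.0971)^2 + 1.3593^2 + 4.5033^2 + (-0.5152)^2) = 8.530045
Step 2: Project.
Since ||x|| > R, scale = R/||x|| = 6/8.530045 = 0.703396, proj(x) = scale * x
proj(x) = [-4.992072, 0.956126, 3.167603, -0.36239]
Step 3: Dot product.
a^T * proj(x) = 3*(-4.992072) - 2*0.956126 + 4*3.167603 + 1*(-0.36239) = -4.5804


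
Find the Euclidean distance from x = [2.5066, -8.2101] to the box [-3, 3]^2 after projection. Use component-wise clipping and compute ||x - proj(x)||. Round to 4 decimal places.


Project each component onto [-3, 3].
clip(2.5066) = 2.5066, clip(-8.2101) = -3.0
Projection = [2.5066, -3.0]
Squared diffs: [0.0, 27.1451]
Distance = sqrt(27.1451) = 5.2101


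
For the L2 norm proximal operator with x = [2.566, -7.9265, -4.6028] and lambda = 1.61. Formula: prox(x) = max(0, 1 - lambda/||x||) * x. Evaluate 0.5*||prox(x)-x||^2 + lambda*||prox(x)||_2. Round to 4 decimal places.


Step 1: Compute ||x||.
||x|| = 9.5184
Step 2: Compute scaling factor.
scale = max(0, 1 - 1.61/9.5184) = 0.8309
Step 3: prox(x) = [2.132, -6.5858, -3.8243]
||prox(x)|| = 7.9084
Step 4: Proximal objective.
0.5*||prox-x||^2 = 1.2961
lambda*||prox|| = 12.7325
Total = 14.0285


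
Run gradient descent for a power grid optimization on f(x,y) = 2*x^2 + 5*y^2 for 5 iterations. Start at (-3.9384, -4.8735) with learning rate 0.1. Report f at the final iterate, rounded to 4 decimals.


Gradient descent on f(x,y) = 2*x^2 + 5*y^2.
Starting point: (-3.9384, -4.8735), alpha = 0.1
Step 1: grad_x = 2*2*-3.9384 = -15.7536, grad_y = 2*5*-4.8735 = -48.735
  x_1 = -3.9384 - 0.1*-15.7536 = -2.363
  y_1 = -4.8735 - 0.1*-48.735 = 0.0
Step 2: grad_x = 2*2*-2.363 = -9.4522, grad_y = 2*5*0.0 = 0.0
  x_2 = -2.363 - 0.1*-9.4522 = -1.4178
  y_2 = 0.0 - 0.1*0.0 = 0.0
Step 3: grad_x = 2*2*-1.4178 = -5.6713, grad_y = 2*5*0.0 = 0.0
  x_3 = -1.4178 - 0.1*-5.6713 = -0.8507
  y_3 = 0.0 - 0.1*0.0 = 0.0
Step 4: grad_x = 2*2*-0.8507 = -3.4028, grad_y = 2*5*0.0 = 0.0
  x_4 = -0.8507 - 0.1*-3.4028 = -0.5104
  y_4 = 0.0 - 0.1*0.0 = 0.0
Step 5: grad_x = 2*2*-0.5104 = -2.0417, grad_y = 2*5*0.0 = 0.0
  x_5 = -0.5104 - 0.1*-2.0417 = -0.3062
  y_5 = 0.0 - 0.1*0.0 = 0.0
f(-0.3062, 0.0) = 2*(-0.3062)^2 + 5*0.0^2 = 0.1876


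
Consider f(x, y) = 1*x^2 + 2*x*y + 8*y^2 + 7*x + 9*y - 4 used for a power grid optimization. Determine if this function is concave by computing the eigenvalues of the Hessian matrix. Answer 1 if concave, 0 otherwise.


The Hessian of f(x,y) = 1*x^2 + 2*x*y + 8*y^2 + 7*x + 9*y - 4 is:
H = [[2, 2], [2, 16]]
Trace = 2 + 16 = 18
Determinant = 2*16 - (2)^2 = 28
Discriminant = (18)^2 - 4*28 = 212.0
Eigenvalues: lambda_1 = 1.7199, lambda_2 = 16.2801
The function is not concave.

0


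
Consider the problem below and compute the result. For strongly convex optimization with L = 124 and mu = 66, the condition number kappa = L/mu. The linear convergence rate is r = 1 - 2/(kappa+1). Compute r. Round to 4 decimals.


Step 1: Compute the condition number.
kappa = L/mu = 124/66 = 1.8788
Step 2: Compute the convergence rate.
r = 1 - 2/(kappa + 1) = 1 - 2*mu/(L + mu) = (L - mu)/(L + mu) = 58/190 = 0.3053


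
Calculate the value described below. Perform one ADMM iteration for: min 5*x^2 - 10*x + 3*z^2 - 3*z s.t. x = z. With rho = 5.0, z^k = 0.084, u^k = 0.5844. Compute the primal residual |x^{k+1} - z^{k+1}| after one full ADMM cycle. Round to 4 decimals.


ADMM iteration with rho = 5.0, z^k = 0.084, u^k = 0.5844
Step 1: x-update.
Minimize 5*x^2 - 10*x + (5.0/2)*(x - 0.084 + 0.5844)^2
FOC: (2*5 + 5.0)*x = 10 + 5.0*(0.084 - 0.5844)
x^{k+1} = 0.4999
Step 2: z-update.
Minimize 3*z^2 - 3*z + (5.0/2)*(0.4999 - z + 0.5844)^2
FOC: (2*3 + 5.0)*z = 3 + 5.0*(0.4999 + 0.5844)
z^{k+1} = 0.7656
Step 3: u-update.
u^{k+1} = 0.5844 + 0.4999 - 0.7656 = 0.3187
Step 4: Primal residual = |0.4999 - 0.7656| = 0.2657


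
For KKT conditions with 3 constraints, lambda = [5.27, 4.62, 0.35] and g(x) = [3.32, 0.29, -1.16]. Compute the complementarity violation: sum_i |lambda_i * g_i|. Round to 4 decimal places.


KKT complementary slackness check:
lambda_1 * g_1 = 5.27 * 3.32 = 17.4964
lambda_2 * g_2 = 4.62 * 0.29 = 1.3398
lambda_3 * g_3 = 0.35 * -1.16 = -0.406
Total violation = 17.4964 + 1.3398 + 0.406 = 19.2422


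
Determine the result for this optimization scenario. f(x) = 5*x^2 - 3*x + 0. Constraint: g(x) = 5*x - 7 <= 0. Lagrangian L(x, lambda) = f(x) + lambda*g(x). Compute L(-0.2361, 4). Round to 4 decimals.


Step 1: Evaluate f(x).
f(-0.2361) = 5*(-0.2361)^2 - 3*(-0.2361) + 0 = 0.987
Step 2: Evaluate g(x).
g(-0.2361) = 5*-0.2361 - 7 = -8.1805
Step 3: Compute Lagrangian.
L = 0.987 + 4*-8.1805 = -31.735


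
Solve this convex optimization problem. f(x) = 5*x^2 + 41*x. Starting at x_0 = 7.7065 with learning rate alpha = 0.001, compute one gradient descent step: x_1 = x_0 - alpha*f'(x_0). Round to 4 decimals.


We compute the gradient at x_0 and apply the update.
f'(x) = 10*x + 41
f'(7.7065) = 10*7.7065 + 41 = 118.065
x_1 = 7.7065 - 0.001*118.065 = 7.5884


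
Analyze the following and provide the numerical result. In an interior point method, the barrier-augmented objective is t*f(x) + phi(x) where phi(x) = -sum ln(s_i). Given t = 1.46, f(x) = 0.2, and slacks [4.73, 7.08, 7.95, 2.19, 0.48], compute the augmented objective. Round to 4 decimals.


Step 1: Compute log-barrier.
ln values: [1.5539, 1.9573, 2.0732, 0.7839, -0.734]
phi = -(1.5539 + 1.9573 + 2.0732 + 0.7839 - 0.734) = -5.6343
Step 2: Compute augmented objective.
t*f(x) = 1.46*0.2 = 0.292
Total = 0.292 - 5.6343 = -5.3423


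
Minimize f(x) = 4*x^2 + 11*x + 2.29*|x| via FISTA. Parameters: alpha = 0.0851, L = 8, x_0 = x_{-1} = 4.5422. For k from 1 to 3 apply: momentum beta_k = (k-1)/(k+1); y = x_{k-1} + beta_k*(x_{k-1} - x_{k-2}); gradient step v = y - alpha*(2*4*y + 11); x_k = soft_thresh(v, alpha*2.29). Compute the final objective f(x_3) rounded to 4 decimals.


FISTA on f(x) = 4*x^2 + 11*x + 2.29*|x|
L = 8, alpha = 0.0851
Iteration 1: beta = 0.0, y = 4.5422 + 0.0*(4.5422 - 4.5422) = 4.5422
  grad(y) = 47.3376, v = y - alpha*grad = 0.5138
  prox(v) = soft_thresh(0.5138, 0.1949) = 0.3189
Iteration 2: beta = 0.3333, y = 0.3189 + 0.3333*(0.3189 - 4.5422) = -1.0889
  grad(y) = 2.289, v = y - alpha*grad = -1.2837
  prox(v) = soft_thresh(-1.2837, 0.1949) = -1.0888
Iteration 3: beta = 0.5, y = -1.0888 + 0.5*(-1.0888 - 0.3189) = -1.7926
  grad(y) = -3.3411, v = y - alpha*grad = -1.5083
  prox(v) = soft_thresh(-1.5083, 0.1949) = -1.3134
f(x_3) = 4*(-1.3134)^2 + 11*(-1.3134) + 2.29*|-1.3134| = -4.5396


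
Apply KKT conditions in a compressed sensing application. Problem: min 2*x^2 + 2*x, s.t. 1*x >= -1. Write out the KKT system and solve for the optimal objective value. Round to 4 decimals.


Step 1: Try lambda = 0 (constraint inactive).
Stationarity: 2*2*x + 2 = 0
x* = -2/(2*2) = -0.5
Check constraint: 1*-0.5 = -0.5 >= -1 -- satisfied.
Step 2: Compute optimal value.
f(x*) = 2*(-0.5)^2 + 2*(-0.5) = -0.5
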